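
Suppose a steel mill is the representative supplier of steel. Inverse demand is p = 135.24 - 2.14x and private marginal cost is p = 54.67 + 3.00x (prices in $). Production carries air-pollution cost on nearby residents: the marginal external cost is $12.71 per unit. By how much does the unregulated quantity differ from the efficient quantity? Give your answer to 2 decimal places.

Market equilibrium (private): 54.67 + 3.00x = 135.24 - 2.14x → x_m = 15.6751.
Social marginal cost = private MC + MEC = 67.38 + 3.00x.
Set SMC = demand: 67.38 + 3.00x = 135.24 - 2.14x → x* = 13.2023.
Gap = |15.6751 − 13.2023| = 2.4728.

2.47 units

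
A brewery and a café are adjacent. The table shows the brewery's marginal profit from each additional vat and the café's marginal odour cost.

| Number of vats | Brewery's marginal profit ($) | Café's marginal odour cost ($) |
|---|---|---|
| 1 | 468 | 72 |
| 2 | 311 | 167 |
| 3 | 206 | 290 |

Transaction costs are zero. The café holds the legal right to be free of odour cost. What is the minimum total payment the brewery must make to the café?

Efficient level: marginal profit ≥ marginal odour cost through level 2, so k* = 2.
With the café holding the right, the brewery must at least compensate total damage at k*: 72 + 167 = 239.

$239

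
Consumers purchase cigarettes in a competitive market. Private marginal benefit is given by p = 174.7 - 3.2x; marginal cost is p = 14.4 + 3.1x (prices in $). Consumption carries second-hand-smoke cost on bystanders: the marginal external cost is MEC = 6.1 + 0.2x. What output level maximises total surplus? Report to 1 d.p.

x* = 23.7

Social marginal benefit = demand − MEC = 168.6 - 3.4x.
Set SMB = MC: 168.6 - 3.4x = 14.4 + 3.1x → x* = 23.7231.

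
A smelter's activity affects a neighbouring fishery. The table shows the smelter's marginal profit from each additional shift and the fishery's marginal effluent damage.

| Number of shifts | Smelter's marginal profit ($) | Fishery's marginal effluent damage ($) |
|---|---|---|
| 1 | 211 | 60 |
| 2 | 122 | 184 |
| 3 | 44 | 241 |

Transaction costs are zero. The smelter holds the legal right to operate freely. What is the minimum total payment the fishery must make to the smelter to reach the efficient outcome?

$166

Left alone the smelter would choose level 3 (marginal profit stays positive).
Efficient level: k* = 1 (marginal profit ≥ marginal effluent damage through 1).
The fishery must at least cover the smelter's forgone profit from cutting 3→1: 122 + 44 = 166.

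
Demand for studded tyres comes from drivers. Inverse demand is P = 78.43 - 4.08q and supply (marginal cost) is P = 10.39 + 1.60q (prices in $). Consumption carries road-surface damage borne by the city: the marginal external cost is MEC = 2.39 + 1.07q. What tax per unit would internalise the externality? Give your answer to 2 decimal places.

tax = $12.80 per unit

Social marginal benefit = demand − MEC = 76.04 - 5.15q.
Set SMB = MC: 76.04 - 5.15q = 10.39 + 1.60q → q* = 9.7259.
The Pigouvian tax equals MEC at q*: 2.39 + 1.07×9.7259 = 12.7967.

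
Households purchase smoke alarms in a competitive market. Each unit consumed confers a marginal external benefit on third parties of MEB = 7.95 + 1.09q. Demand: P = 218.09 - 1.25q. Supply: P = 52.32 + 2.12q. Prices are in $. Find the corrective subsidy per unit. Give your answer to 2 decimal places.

Social marginal benefit = demand + MEB = 226.04 - 0.16q.
Set SMB = MC: 226.04 - 0.16q = 52.32 + 2.12q → q* = 76.1930.
The Pigouvian subsidy equals MEB at q*: 7.95 + 1.09×76.1930 = 91.0004.

subsidy = $91.00 per unit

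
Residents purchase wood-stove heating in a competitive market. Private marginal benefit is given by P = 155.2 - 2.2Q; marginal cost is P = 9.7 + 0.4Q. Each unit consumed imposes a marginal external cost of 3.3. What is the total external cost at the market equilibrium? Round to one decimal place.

Market equilibrium (private): 9.7 + 0.4Q = 155.2 - 2.2Q → Q_m = 55.9615.
Total external cost = MEC × Q_m = 3.3 × 55.9615 = 184.6730.

184.7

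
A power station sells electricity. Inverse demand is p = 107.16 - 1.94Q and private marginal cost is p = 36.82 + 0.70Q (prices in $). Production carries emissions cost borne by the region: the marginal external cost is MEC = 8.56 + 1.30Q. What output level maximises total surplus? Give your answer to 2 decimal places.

Q* = 15.68

Social marginal cost = private MC + MEC = 45.38 + 2.00Q.
Set SMC = demand: 45.38 + 2.00Q = 107.16 - 1.94Q → Q* = 15.6802.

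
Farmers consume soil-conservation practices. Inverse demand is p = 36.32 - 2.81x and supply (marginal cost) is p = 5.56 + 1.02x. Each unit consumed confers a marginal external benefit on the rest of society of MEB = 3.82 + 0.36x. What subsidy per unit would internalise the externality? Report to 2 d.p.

Social marginal benefit = demand + MEB = 40.14 - 2.45x.
Set SMB = MC: 40.14 - 2.45x = 5.56 + 1.02x → x* = 9.9654.
The Pigouvian subsidy equals MEB at x*: 3.82 + 0.36×9.9654 = 7.4075.

subsidy = 7.41 per unit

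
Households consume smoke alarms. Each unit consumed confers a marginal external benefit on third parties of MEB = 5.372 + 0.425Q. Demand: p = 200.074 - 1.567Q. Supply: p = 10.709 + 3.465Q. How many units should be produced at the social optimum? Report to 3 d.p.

Social marginal benefit = demand + MEB = 205.446 - 1.142Q.
Set SMB = MC: 205.446 - 1.142Q = 10.709 + 3.465Q → Q* = 42.2698.

Q* = 42.270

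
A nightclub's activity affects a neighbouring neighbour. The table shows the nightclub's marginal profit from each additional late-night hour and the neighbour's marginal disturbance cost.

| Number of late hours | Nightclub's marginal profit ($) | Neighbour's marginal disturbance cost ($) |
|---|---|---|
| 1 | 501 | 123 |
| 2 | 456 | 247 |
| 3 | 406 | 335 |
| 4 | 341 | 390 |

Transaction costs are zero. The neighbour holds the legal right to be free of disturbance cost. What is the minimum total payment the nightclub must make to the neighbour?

$705

Efficient level: marginal profit ≥ marginal disturbance cost through level 3, so k* = 3.
With the neighbour holding the right, the nightclub must at least compensate total damage at k*: 123 + 247 + 335 = 705.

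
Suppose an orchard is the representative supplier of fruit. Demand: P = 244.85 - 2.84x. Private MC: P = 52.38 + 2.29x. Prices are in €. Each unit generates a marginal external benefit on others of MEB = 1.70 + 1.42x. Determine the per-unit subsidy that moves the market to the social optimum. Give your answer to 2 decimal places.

subsidy = €76.02 per unit

Social marginal cost = private MC − MEB = 50.68 + 0.87x.
Set SMC = demand: 50.68 + 0.87x = 244.85 - 2.84x → x* = 52.3369.
The Pigouvian subsidy equals MEB at x*: 1.70 + 1.42×52.3369 = 76.0184.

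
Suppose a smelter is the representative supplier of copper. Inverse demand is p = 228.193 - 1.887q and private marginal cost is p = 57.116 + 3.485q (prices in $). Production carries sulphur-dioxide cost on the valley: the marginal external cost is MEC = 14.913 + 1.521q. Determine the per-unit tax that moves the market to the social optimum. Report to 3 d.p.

tax = $49.372 per unit

Social marginal cost = private MC + MEC = 72.029 + 5.006q.
Set SMC = demand: 72.029 + 5.006q = 228.193 - 1.887q → q* = 22.6554.
The Pigouvian tax equals MEC at q*: 14.913 + 1.521×22.6554 = 49.3719.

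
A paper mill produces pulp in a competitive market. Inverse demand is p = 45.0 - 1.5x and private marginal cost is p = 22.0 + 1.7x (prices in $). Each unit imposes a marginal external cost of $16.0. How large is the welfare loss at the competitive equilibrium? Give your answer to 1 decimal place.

Market equilibrium (private): 22.0 + 1.7x = 45.0 - 1.5x → x_m = 7.1875.
Social marginal cost = private MC + MEC = 38.0 + 1.7x.
Set SMC = demand: 38.0 + 1.7x = 45.0 - 1.5x → x* = 2.1875.
Between x* and x_m the wedge SMC − demand runs linearly from 0 to MEC(x_m), so the loss is a triangle.
DWL = ½ × 5.0000 × 16.0000 = 40.0000.

DWL = $40.0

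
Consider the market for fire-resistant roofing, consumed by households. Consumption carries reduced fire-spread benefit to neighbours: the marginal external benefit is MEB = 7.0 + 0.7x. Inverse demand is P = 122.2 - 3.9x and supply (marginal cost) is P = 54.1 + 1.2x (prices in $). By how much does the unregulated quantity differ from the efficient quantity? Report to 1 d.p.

3.7 units

Market equilibrium (private): 54.1 + 1.2x = 122.2 - 3.9x → x_m = 13.3529.
Social marginal benefit = demand + MEB = 129.2 - 3.2x.
Set SMB = MC: 129.2 - 3.2x = 54.1 + 1.2x → x* = 17.0682.
Gap = |13.3529 − 17.0682| = 3.7153.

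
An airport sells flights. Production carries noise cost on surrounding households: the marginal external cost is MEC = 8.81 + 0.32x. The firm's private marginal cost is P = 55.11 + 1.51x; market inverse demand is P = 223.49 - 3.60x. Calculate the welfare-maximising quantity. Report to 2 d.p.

x* = 29.39

Social marginal cost = private MC + MEC = 63.92 + 1.83x.
Set SMC = demand: 63.92 + 1.83x = 223.49 - 3.60x → x* = 29.3867.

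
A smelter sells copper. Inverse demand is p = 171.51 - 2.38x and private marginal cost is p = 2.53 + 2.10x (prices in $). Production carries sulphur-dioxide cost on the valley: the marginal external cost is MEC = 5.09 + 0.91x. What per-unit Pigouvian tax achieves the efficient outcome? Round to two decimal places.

Social marginal cost = private MC + MEC = 7.62 + 3.01x.
Set SMC = demand: 7.62 + 3.01x = 171.51 - 2.38x → x* = 30.4063.
The Pigouvian tax equals MEC at x*: 5.09 + 0.91×30.4063 = 32.7597.

tax = $32.76 per unit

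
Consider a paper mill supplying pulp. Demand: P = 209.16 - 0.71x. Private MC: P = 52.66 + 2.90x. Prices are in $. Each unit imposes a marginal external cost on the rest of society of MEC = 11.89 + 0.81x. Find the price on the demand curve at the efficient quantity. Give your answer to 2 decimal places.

Social marginal cost = private MC + MEC = 64.55 + 3.71x.
Set SMC = demand: 64.55 + 3.71x = 209.16 - 0.71x → x* = 32.7172.
Consumer price on the demand curve at x*: 209.16 − 0.71×32.7172 = 185.9308.

P = $185.93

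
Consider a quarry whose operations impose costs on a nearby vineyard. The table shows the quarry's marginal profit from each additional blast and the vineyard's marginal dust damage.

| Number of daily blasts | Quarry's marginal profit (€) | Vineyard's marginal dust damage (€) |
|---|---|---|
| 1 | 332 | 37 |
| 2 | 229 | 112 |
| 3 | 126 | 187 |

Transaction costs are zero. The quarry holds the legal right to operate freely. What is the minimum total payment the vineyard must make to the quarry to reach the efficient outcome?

Left alone the quarry would choose level 3 (marginal profit stays positive).
Efficient level: k* = 2 (marginal profit ≥ marginal dust damage through 2).
The vineyard must at least cover the quarry's forgone profit from cutting 3→2: 126 = 126.

€126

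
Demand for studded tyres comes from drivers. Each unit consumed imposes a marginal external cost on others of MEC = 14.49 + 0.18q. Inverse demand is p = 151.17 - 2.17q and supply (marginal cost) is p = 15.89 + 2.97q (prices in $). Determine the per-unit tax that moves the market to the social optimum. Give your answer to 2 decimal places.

tax = $18.58 per unit

Social marginal benefit = demand − MEC = 136.68 - 2.35q.
Set SMB = MC: 136.68 - 2.35q = 15.89 + 2.97q → q* = 22.7049.
The Pigouvian tax equals MEC at q*: 14.49 + 0.18×22.7049 = 18.5769.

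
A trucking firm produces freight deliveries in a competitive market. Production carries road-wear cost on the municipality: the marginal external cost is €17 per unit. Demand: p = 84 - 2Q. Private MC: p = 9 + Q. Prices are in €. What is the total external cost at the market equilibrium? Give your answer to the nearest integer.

Market equilibrium (private): 9 + Q = 84 - 2Q → Q_m = 25.0000.
Total external cost = MEC × Q_m = 17 × 25.0000 = 425.0000.

€425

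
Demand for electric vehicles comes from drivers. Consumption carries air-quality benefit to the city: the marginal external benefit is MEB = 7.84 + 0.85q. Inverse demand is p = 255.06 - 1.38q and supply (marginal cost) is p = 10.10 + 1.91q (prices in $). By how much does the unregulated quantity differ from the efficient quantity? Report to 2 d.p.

29.15 units

Market equilibrium (private): 10.10 + 1.91q = 255.06 - 1.38q → q_m = 74.4559.
Social marginal benefit = demand + MEB = 262.90 - 0.53q.
Set SMB = MC: 262.90 - 0.53q = 10.10 + 1.91q → q* = 103.6066.
Gap = |74.4559 − 103.6066| = 29.1507.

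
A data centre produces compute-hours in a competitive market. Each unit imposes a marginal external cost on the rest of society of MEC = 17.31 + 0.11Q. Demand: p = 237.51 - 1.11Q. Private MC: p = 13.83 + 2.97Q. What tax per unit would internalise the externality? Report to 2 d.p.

tax = 22.73 per unit

Social marginal cost = private MC + MEC = 31.14 + 3.08Q.
Set SMC = demand: 31.14 + 3.08Q = 237.51 - 1.11Q → Q* = 49.2530.
The Pigouvian tax equals MEC at Q*: 17.31 + 0.11×49.2530 = 22.7278.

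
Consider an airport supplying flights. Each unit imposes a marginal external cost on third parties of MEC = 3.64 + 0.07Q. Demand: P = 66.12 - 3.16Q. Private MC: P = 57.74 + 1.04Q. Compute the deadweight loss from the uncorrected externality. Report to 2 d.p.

Market equilibrium (private): 57.74 + 1.04Q = 66.12 - 3.16Q → Q_m = 1.9952.
Social marginal cost = private MC + MEC = 61.38 + 1.11Q.
Set SMC = demand: 61.38 + 1.11Q = 66.12 - 3.16Q → Q* = 1.1101.
Between Q* and Q_m the wedge SMC − demand runs linearly from 0 to MEC(Q_m), so the loss is a triangle.
DWL = ½ × 0.8851 × 3.7797 = 1.6727.

DWL = 1.67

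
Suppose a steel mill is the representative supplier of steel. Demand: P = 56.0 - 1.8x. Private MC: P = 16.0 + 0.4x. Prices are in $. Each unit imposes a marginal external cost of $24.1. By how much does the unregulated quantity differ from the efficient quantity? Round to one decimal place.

11.0 units

Market equilibrium (private): 16.0 + 0.4x = 56.0 - 1.8x → x_m = 18.1818.
Social marginal cost = private MC + MEC = 40.1 + 0.4x.
Set SMC = demand: 40.1 + 0.4x = 56.0 - 1.8x → x* = 7.2273.
Gap = |18.1818 − 7.2273| = 10.9545.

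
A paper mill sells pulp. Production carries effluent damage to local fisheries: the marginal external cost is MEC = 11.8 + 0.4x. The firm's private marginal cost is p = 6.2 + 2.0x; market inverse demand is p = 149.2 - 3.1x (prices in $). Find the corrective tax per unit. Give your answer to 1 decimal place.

tax = $21.3 per unit

Social marginal cost = private MC + MEC = 18.0 + 2.4x.
Set SMC = demand: 18.0 + 2.4x = 149.2 - 3.1x → x* = 23.8545.
The Pigouvian tax equals MEC at x*: 11.8 + 0.4×23.8545 = 21.3418.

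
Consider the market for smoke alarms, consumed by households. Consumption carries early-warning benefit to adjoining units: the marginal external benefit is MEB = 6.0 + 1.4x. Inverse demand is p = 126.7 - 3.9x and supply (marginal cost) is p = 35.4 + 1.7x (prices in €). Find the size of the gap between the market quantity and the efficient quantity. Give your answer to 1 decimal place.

6.9 units

Market equilibrium (private): 35.4 + 1.7x = 126.7 - 3.9x → x_m = 16.3036.
Social marginal benefit = demand + MEB = 132.7 - 2.5x.
Set SMB = MC: 132.7 - 2.5x = 35.4 + 1.7x → x* = 23.1667.
Gap = |16.3036 − 23.1667| = 6.8631.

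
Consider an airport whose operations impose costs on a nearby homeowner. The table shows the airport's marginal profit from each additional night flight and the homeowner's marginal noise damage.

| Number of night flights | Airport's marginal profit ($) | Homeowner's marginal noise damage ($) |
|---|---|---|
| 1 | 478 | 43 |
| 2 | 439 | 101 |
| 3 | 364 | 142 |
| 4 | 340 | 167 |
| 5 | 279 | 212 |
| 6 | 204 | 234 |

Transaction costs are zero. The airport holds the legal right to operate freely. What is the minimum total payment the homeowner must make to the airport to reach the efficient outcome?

Left alone the airport would choose level 6 (marginal profit stays positive).
Efficient level: k* = 5 (marginal profit ≥ marginal noise damage through 5).
The homeowner must at least cover the airport's forgone profit from cutting 6→5: 204 = 204.

$204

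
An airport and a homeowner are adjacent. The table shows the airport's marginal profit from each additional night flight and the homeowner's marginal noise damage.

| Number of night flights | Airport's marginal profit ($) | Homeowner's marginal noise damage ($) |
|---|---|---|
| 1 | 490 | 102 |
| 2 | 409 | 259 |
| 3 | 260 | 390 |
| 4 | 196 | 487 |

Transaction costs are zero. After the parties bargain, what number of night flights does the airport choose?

Bargaining reaches the level where marginal profit last exceeds marginal noise damage.
That holds through level 2 (409 ≥ 259) but not at 3 (260 < 390).

2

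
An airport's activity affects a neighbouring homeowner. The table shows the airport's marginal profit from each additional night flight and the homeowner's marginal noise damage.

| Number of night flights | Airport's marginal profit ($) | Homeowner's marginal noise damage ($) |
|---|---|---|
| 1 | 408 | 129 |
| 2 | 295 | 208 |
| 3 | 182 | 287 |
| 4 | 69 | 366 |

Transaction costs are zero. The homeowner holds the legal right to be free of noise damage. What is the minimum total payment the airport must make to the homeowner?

$337

Efficient level: marginal profit ≥ marginal noise damage through level 2, so k* = 2.
With the homeowner holding the right, the airport must at least compensate total damage at k*: 129 + 208 = 337.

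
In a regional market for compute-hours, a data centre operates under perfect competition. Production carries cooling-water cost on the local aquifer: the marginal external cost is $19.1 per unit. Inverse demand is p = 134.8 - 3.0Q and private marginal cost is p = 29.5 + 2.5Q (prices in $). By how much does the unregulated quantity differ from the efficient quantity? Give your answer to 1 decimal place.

3.5 units

Market equilibrium (private): 29.5 + 2.5Q = 134.8 - 3.0Q → Q_m = 19.1455.
Social marginal cost = private MC + MEC = 48.6 + 2.5Q.
Set SMC = demand: 48.6 + 2.5Q = 134.8 - 3.0Q → Q* = 15.6727.
Gap = |19.1455 − 15.6727| = 3.4728.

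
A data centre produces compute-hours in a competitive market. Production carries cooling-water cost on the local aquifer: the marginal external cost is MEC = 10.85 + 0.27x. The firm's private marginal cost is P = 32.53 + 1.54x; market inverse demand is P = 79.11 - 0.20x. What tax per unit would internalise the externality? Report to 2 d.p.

tax = 15.65 per unit

Social marginal cost = private MC + MEC = 43.38 + 1.81x.
Set SMC = demand: 43.38 + 1.81x = 79.11 - 0.20x → x* = 17.7761.
The Pigouvian tax equals MEC at x*: 10.85 + 0.27×17.7761 = 15.6495.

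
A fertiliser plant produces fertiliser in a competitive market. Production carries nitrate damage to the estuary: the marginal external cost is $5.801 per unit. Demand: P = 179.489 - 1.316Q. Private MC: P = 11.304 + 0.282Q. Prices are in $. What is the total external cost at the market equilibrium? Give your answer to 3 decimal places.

$610.539

Market equilibrium (private): 11.304 + 0.282Q = 179.489 - 1.316Q → Q_m = 105.2472.
Total external cost = MEC × Q_m = 5.801 × 105.2472 = 610.5390.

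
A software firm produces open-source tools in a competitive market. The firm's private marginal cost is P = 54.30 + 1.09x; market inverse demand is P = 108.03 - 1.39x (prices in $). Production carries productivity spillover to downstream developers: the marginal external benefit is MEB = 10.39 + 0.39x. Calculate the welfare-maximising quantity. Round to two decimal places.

x* = 30.68

Social marginal cost = private MC − MEB = 43.91 + 0.70x.
Set SMC = demand: 43.91 + 0.70x = 108.03 - 1.39x → x* = 30.6794.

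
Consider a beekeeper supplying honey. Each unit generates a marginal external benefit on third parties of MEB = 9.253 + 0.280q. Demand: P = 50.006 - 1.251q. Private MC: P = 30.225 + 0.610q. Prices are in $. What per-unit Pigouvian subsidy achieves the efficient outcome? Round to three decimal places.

subsidy = $14.395 per unit

Social marginal cost = private MC − MEB = 20.972 + 0.330q.
Set SMC = demand: 20.972 + 0.330q = 50.006 - 1.251q → q* = 18.3643.
The Pigouvian subsidy equals MEB at q*: 9.253 + 0.280×18.3643 = 14.3950.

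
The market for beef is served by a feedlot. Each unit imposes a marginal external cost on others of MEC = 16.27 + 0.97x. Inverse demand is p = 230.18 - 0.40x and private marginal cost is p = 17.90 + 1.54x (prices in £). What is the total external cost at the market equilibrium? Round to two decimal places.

Market equilibrium (private): 17.90 + 1.54x = 230.18 - 0.40x → x_m = 109.4227.
Total external cost = ∫₀^{x_m} (16.27 + 0.97x) dx = 16.27×109.4227 + ½×0.97×109.4227² = 7587.3711.

£7587.37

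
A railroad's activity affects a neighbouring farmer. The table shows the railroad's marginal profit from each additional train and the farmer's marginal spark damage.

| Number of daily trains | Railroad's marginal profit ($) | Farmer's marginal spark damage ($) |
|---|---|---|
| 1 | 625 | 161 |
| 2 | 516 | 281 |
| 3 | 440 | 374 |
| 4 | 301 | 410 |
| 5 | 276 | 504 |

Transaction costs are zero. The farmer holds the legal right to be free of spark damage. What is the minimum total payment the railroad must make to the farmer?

Efficient level: marginal profit ≥ marginal spark damage through level 3, so k* = 3.
With the farmer holding the right, the railroad must at least compensate total damage at k*: 161 + 281 + 374 = 816.

$816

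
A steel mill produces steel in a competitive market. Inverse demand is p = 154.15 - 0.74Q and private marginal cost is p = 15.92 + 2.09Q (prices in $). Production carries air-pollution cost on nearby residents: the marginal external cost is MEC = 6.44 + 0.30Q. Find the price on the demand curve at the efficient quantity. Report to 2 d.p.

Social marginal cost = private MC + MEC = 22.36 + 2.39Q.
Set SMC = demand: 22.36 + 2.39Q = 154.15 - 0.74Q → Q* = 42.1054.
Consumer price on the demand curve at Q*: 154.15 − 0.74×42.1054 = 122.9920.

P = $122.99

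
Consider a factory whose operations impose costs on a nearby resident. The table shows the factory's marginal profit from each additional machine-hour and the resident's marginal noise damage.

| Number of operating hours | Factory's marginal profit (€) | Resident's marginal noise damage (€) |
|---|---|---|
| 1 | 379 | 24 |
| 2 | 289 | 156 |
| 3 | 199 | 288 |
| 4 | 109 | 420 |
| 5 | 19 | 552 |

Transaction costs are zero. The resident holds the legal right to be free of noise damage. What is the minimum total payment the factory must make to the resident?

€180

Efficient level: marginal profit ≥ marginal noise damage through level 2, so k* = 2.
With the resident holding the right, the factory must at least compensate total damage at k*: 24 + 156 = 180.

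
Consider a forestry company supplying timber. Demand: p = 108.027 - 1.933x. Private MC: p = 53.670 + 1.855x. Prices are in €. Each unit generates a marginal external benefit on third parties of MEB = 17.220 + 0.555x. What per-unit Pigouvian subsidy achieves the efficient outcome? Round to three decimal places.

Social marginal cost = private MC − MEB = 36.450 + 1.300x.
Set SMC = demand: 36.450 + 1.300x = 108.027 - 1.933x → x* = 22.1395.
The Pigouvian subsidy equals MEB at x*: 17.220 + 0.555×22.1395 = 29.5074.

subsidy = €29.507 per unit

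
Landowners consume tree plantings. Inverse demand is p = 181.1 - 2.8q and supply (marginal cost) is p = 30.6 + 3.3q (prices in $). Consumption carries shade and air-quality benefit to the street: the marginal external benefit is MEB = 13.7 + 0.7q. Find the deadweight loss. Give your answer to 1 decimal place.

Market equilibrium (private): 30.6 + 3.3q = 181.1 - 2.8q → q_m = 24.6721.
Social marginal benefit = demand + MEB = 194.8 - 2.1q.
Set SMB = MC: 194.8 - 2.1q = 30.6 + 3.3q → q* = 30.4074.
The loss is the area between SMB and MC from q* to q_m; with linear curves that's a triangle of height MEB(q_m).
DWL = ½ × 5.7353 × 30.9705 = 88.8126.

DWL = $88.8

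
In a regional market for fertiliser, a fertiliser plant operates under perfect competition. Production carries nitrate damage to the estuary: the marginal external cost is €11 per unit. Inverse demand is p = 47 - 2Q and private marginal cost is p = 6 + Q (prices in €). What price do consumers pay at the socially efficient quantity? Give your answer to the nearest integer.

P = €27

Social marginal cost = private MC + MEC = 17 + Q.
Set SMC = demand: 17 + Q = 47 - 2Q → Q* = 10.0000.
Consumer price on the demand curve at Q*: 47 − 2×10.0000 = 27.0000.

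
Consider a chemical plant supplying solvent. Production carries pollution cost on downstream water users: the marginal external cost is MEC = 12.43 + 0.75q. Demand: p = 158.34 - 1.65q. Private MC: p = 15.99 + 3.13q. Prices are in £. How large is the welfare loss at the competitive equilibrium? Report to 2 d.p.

Market equilibrium (private): 15.99 + 3.13q = 158.34 - 1.65q → q_m = 29.7803.
Social marginal cost = private MC + MEC = 28.42 + 3.88q.
Set SMC = demand: 28.42 + 3.88q = 158.34 - 1.65q → q* = 23.4937.
Between q* and q_m the wedge SMC − demand runs linearly from 0 to MEC(q_m), so the loss is a triangle.
DWL = ½ × 6.2866 × 34.7653 = 109.2778.

DWL = £109.28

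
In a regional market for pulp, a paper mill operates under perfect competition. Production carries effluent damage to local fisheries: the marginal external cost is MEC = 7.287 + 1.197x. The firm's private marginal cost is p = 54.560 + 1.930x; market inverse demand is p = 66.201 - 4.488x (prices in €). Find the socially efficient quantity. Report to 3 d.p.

Social marginal cost = private MC + MEC = 61.847 + 3.127x.
Set SMC = demand: 61.847 + 3.127x = 66.201 - 4.488x → x* = 0.5718.

x* = 0.572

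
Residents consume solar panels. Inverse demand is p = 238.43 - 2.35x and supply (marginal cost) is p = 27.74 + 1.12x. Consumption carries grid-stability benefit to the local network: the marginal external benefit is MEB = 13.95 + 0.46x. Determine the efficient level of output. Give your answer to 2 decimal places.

x* = 74.63

Social marginal benefit = demand + MEB = 252.38 - 1.89x.
Set SMB = MC: 252.38 - 1.89x = 27.74 + 1.12x → x* = 74.6312.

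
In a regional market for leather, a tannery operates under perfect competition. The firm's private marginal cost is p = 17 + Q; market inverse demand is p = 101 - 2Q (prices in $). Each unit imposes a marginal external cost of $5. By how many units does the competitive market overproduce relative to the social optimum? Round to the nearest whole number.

2 units

Market equilibrium (private): 17 + Q = 101 - 2Q → Q_m = 28.0000.
Social marginal cost = private MC + MEC = 22 + Q.
Set SMC = demand: 22 + Q = 101 - 2Q → Q* = 26.3333.
Gap = |28.0000 − 26.3333| = 1.6667.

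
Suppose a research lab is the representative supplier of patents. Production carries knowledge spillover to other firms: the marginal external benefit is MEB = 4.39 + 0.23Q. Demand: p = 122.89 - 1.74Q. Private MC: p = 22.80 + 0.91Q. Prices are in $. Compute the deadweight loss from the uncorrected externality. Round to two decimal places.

DWL = $35.33

Market equilibrium (private): 22.80 + 0.91Q = 122.89 - 1.74Q → Q_m = 37.7698.
Social marginal cost = private MC − MEB = 18.41 + 0.68Q.
Set SMC = demand: 18.41 + 0.68Q = 122.89 - 1.74Q → Q* = 43.1736.
Between Q* and Q_m the wedge demand − SMC runs linearly from 0 to MEB(Q_m), so the loss is a triangle.
DWL = ½ × 5.4038 × 13.0771 = 35.3330.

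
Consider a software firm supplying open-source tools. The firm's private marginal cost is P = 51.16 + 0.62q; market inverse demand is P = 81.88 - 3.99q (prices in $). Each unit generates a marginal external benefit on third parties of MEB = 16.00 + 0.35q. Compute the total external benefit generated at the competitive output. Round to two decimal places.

$114.39

Market equilibrium (private): 51.16 + 0.62q = 81.88 - 3.99q → q_m = 6.6638.
Total external benefit = ∫₀^{q_m} (16.00 + 0.35q) dq = 16.00×6.6638 + ½×0.35×6.6638² = 114.3919.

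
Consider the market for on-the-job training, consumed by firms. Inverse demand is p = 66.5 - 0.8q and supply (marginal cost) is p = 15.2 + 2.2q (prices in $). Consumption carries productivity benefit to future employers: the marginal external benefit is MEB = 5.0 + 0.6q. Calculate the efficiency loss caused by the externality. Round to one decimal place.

Market equilibrium (private): 15.2 + 2.2q = 66.5 - 0.8q → q_m = 17.1000.
Social marginal benefit = demand + MEB = 71.5 - 0.2q.
Set SMB = MC: 71.5 - 0.2q = 15.2 + 2.2q → q* = 23.4583.
The welfare-loss triangle has base |q_m − q*| and height MEB(q_m) (the vertical gap between SMB and MC is zero at q* and MEB at q_m).
DWL = ½ × 6.3583 × 15.2600 = 48.5138.

DWL = $48.5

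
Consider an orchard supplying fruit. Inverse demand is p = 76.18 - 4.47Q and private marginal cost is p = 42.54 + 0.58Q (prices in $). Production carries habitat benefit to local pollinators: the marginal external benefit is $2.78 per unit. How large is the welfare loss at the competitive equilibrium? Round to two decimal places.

DWL = $0.77

Market equilibrium (private): 42.54 + 0.58Q = 76.18 - 4.47Q → Q_m = 6.6614.
Social marginal cost = private MC − MEB = 39.76 + 0.58Q.
Set SMC = demand: 39.76 + 0.58Q = 76.18 - 4.47Q → Q* = 7.2119.
The loss is the area between SMC and demand from Q* to Q_m; with linear curves that's a triangle of height MEB(Q_m).
DWL = ½ × 0.5505 × 2.7800 = 0.7652.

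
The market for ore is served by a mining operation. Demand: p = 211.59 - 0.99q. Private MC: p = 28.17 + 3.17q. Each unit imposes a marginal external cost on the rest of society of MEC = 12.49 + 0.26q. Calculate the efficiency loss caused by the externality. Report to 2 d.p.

DWL = 64.91

Market equilibrium (private): 28.17 + 3.17q = 211.59 - 0.99q → q_m = 44.0913.
Social marginal cost = private MC + MEC = 40.66 + 3.43q.
Set SMC = demand: 40.66 + 3.43q = 211.59 - 0.99q → q* = 38.6719.
Height of the DWL triangle at q_m is SMC(q_m) − demand(q_m) = MEC(q_m) = 23.9538.
DWL = ½ × 5.4194 × 23.9538 = 64.9076.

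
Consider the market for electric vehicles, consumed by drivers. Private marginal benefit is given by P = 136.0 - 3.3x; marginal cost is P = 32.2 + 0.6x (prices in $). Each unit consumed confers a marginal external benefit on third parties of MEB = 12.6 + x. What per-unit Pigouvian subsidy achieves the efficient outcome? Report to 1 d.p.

subsidy = $52.7 per unit

Social marginal benefit = demand + MEB = 148.6 - 2.3x.
Set SMB = MC: 148.6 - 2.3x = 32.2 + 0.6x → x* = 40.1379.
The Pigouvian subsidy equals MEB at x*: 12.6 + 1.0×40.1379 = 52.7379.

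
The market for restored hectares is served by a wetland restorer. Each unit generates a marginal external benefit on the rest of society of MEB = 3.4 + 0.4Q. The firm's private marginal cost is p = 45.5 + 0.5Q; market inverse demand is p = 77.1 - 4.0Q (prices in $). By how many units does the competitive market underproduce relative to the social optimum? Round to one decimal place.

Market equilibrium (private): 45.5 + 0.5Q = 77.1 - 4.0Q → Q_m = 7.0222.
Social marginal cost = private MC − MEB = 42.1 + 0.1Q.
Set SMC = demand: 42.1 + 0.1Q = 77.1 - 4.0Q → Q* = 8.5366.
Gap = |7.0222 − 8.5366| = 1.5144.

1.5 units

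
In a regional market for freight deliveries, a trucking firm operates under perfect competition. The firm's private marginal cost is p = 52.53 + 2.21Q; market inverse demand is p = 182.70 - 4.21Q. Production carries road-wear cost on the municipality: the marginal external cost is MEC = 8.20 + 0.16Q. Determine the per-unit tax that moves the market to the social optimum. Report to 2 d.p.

Social marginal cost = private MC + MEC = 60.73 + 2.37Q.
Set SMC = demand: 60.73 + 2.37Q = 182.70 - 4.21Q → Q* = 18.5365.
The Pigouvian tax equals MEC at Q*: 8.20 + 0.16×18.5365 = 11.1658.

tax = 11.17 per unit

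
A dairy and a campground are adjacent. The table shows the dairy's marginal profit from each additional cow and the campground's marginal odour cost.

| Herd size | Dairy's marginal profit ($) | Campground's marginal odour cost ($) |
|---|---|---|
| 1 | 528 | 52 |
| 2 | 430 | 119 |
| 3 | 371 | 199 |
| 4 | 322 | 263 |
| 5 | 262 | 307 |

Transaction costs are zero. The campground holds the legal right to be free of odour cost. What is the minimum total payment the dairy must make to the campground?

Efficient level: marginal profit ≥ marginal odour cost through level 4, so k* = 4.
With the campground holding the right, the dairy must at least compensate total damage at k*: 52 + 119 + 199 + 263 = 633.

$633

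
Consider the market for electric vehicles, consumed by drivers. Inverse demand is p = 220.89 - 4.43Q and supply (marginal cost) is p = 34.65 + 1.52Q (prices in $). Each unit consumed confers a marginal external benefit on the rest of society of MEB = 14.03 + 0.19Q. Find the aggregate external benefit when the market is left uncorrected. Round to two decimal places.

$532.23

Market equilibrium (private): 34.65 + 1.52Q = 220.89 - 4.43Q → Q_m = 31.3008.
Total external benefit = ∫₀^{Q_m} (14.03 + 0.19Q) dQ = 14.03×31.3008 + ½×0.19×31.3008² = 532.2255.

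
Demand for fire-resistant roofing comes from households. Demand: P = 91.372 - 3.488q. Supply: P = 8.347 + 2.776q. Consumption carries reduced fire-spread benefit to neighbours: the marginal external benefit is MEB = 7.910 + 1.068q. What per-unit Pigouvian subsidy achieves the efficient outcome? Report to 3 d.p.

Social marginal benefit = demand + MEB = 99.282 - 2.420q.
Set SMB = MC: 99.282 - 2.420q = 8.347 + 2.776q → q* = 17.5010.
The Pigouvian subsidy equals MEB at q*: 7.910 + 1.068×17.5010 = 26.6011.

subsidy = 26.601 per unit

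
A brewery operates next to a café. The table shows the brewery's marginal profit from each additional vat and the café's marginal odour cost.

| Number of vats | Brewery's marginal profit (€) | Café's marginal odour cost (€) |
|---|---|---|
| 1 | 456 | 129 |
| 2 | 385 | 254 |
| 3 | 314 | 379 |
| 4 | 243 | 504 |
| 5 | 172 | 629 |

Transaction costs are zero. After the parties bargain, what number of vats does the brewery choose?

Bargaining reaches the level where marginal profit last exceeds marginal odour cost.
That holds through level 2 (385 ≥ 254) but not at 3 (314 < 379).

2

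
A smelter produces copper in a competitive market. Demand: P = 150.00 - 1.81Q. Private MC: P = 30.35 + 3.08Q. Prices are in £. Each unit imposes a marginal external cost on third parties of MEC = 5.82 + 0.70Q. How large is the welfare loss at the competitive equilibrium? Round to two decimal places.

DWL = £47.10

Market equilibrium (private): 30.35 + 3.08Q = 150.00 - 1.81Q → Q_m = 24.4683.
Social marginal cost = private MC + MEC = 36.17 + 3.78Q.
Set SMC = demand: 36.17 + 3.78Q = 150.00 - 1.81Q → Q* = 20.3631.
Height of the DWL triangle at Q_m is SMC(Q_m) − demand(Q_m) = MEC(Q_m) = 22.9478.
DWL = ½ × 4.1052 × 22.9478 = 47.1027.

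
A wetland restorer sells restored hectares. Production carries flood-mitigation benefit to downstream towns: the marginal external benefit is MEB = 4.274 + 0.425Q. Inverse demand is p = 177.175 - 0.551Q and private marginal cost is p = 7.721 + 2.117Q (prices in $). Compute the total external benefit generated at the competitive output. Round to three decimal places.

Market equilibrium (private): 7.721 + 2.117Q = 177.175 - 0.551Q → Q_m = 63.5135.
Total external benefit = ∫₀^{Q_m} (4.274 + 0.425Q) dQ = 4.274×63.5135 + ½×0.425×63.5135² = 1128.6742.

$1128.674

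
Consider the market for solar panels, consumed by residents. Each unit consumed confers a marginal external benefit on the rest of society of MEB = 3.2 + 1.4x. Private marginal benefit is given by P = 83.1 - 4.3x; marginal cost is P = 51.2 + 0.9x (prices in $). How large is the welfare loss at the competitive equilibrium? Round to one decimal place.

DWL = $18.3

Market equilibrium (private): 51.2 + 0.9x = 83.1 - 4.3x → x_m = 6.1346.
Social marginal benefit = demand + MEB = 86.3 - 2.9x.
Set SMB = MC: 86.3 - 2.9x = 51.2 + 0.9x → x* = 9.2368.
Between x* and x_m the wedge SMB − MC runs linearly from 0 to MEB(x_m), so the loss is a triangle.
DWL = ½ × 3.1022 × 11.7885 = 18.2851.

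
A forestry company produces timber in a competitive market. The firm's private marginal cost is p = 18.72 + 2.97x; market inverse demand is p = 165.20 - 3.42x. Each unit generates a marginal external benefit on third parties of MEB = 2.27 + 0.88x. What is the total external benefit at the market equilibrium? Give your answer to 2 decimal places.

283.25

Market equilibrium (private): 18.72 + 2.97x = 165.20 - 3.42x → x_m = 22.9233.
Total external benefit = ∫₀^{x_m} (2.27 + 0.88x) dx = 2.27×22.9233 + ½×0.88×22.9233² = 283.2461.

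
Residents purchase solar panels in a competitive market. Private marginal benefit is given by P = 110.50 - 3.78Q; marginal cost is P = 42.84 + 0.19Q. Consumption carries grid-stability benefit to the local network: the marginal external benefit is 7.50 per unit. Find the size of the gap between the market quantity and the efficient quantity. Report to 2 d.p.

1.89 units

Market equilibrium (private): 42.84 + 0.19Q = 110.50 - 3.78Q → Q_m = 17.0428.
Social marginal benefit = demand + MEB = 118.00 - 3.78Q.
Set SMB = MC: 118.00 - 3.78Q = 42.84 + 0.19Q → Q* = 18.9320.
Gap = |17.0428 − 18.9320| = 1.8892.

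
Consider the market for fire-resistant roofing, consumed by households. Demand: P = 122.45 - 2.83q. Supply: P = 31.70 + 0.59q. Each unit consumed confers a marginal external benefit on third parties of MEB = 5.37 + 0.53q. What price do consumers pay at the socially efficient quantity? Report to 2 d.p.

P = 28.33

Social marginal benefit = demand + MEB = 127.82 - 2.30q.
Set SMB = MC: 127.82 - 2.30q = 31.70 + 0.59q → q* = 33.2595.
Consumer price on the demand curve at q*: 122.45 − 2.83×33.2595 = 28.3256.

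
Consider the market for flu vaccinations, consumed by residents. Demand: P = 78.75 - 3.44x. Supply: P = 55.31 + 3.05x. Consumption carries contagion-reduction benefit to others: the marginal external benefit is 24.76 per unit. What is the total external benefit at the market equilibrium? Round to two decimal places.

Market equilibrium (private): 55.31 + 3.05x = 78.75 - 3.44x → x_m = 3.6117.
Total external benefit = MEB × x_m = 24.76 × 3.6117 = 89.4257.

89.43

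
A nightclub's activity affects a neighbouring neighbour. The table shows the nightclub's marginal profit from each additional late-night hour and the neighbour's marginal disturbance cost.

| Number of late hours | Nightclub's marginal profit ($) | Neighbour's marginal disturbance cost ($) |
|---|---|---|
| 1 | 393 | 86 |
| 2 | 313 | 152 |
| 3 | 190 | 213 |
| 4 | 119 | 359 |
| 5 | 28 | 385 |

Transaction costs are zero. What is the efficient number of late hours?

2

Bargaining reaches the level where marginal profit last exceeds marginal disturbance cost.
That holds through level 2 (313 ≥ 152) but not at 3 (190 < 213).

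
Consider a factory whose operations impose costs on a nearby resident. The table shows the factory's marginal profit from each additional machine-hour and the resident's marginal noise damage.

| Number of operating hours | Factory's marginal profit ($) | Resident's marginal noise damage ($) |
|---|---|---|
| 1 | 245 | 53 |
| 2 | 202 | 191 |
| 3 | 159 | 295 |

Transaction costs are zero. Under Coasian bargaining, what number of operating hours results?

2

Bargaining reaches the level where marginal profit last exceeds marginal noise damage.
That holds through level 2 (202 ≥ 191) but not at 3 (159 < 295).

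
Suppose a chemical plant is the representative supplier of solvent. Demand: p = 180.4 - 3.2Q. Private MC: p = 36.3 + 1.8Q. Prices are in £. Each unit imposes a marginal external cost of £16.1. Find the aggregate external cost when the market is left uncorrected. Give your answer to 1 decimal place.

£464.0

Market equilibrium (private): 36.3 + 1.8Q = 180.4 - 3.2Q → Q_m = 28.8200.
Total external cost = MEC × Q_m = 16.1 × 28.8200 = 464.0020.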